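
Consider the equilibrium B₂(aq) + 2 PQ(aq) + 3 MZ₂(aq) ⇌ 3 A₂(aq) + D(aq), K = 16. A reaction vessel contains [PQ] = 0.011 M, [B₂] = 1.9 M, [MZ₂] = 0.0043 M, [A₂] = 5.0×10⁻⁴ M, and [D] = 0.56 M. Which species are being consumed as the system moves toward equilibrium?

B₂, PQ, MZ₂ (reactants)

Q = [A₂]³·[D] / ([B₂]·[PQ]²·[MZ₂]³) = (5.0×10⁻⁴)³·(0.56) / ((1.9)·(0.011)²·(0.0043)³) = 3.8
Q = 3.8 < K = 16: net forward reaction.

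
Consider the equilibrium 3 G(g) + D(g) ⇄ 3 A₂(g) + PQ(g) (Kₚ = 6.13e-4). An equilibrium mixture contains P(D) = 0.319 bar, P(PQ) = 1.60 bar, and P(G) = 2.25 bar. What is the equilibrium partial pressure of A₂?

P(A₂) = 0.112 bar

At equilibrium, Kₚ = P(A₂)³·P(PQ) / (P(G)³·P(D)) = 6.13e-4.
(P(A₂))³·(1.60) / ((2.25)³·(0.319)) = 6.13e-4
P(A₂)³ = 0.00139 ⇒ P(A₂) = 0.112 bar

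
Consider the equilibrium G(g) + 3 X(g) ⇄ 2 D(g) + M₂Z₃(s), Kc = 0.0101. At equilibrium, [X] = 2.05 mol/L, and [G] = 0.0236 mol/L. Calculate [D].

[D] = 0.0453 mol/L

(M₂Z₃ is a pure solid — omitted from Kc.)
At equilibrium, Kc = [D]² / ([G]·[X]³) = 0.0101.
([D])² / ((0.0236)·(2.05)³) = 0.0101
[D]² = 0.00205 ⇒ [D] = 0.0453 mol/L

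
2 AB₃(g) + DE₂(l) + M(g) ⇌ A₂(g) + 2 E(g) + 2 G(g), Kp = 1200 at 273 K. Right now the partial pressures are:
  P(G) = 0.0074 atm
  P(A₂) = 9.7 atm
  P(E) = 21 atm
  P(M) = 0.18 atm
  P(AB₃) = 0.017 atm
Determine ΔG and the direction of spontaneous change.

ΔG = 3.00 kJ/mol; the forward reaction is non-spontaneous

(DE₂ is a pure liquid — omitted from Qp.)
Qp = P(A₂)·P(E)²·P(G)² / (P(AB₃)²·P(M)) = (9.7)·(21)²·(0.0074)² / ((0.017)²·(0.18)) = 4500
ΔG = RT ln(Qp/Kp) = (8.314 J mol⁻¹ K⁻¹)(273 K) × ln(4500/1200)
   = (2.270 kJ/mol)(1.322) = 3.00 kJ/mol
ΔG > 0, so the forward reaction is non-spontaneous (proceeds in reverse).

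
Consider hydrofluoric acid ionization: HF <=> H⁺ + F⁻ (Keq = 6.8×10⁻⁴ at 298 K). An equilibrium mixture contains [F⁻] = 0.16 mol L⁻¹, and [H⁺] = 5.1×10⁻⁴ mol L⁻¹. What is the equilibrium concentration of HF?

At equilibrium, Keq = [H⁺]·[F⁻] / [HF] = 6.8×10⁻⁴.
(5.1×10⁻⁴)·(0.16) / ([HF]) = 6.8×10⁻⁴
[HF] = 0.120 = 0.12 mol L⁻¹

[HF] = 0.12 mol L⁻¹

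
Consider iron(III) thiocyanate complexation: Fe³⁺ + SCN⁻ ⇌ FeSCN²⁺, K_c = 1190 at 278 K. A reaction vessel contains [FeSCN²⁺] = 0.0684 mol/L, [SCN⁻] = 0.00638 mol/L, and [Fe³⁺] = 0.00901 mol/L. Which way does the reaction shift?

at equilibrium

Q_c = [FeSCN²⁺] / ([Fe³⁺]·[SCN⁻]) = (0.0684) / ((0.00901)·(0.00638)) = 1190
Q_c = 1190 = K_c, so the system is already at equilibrium.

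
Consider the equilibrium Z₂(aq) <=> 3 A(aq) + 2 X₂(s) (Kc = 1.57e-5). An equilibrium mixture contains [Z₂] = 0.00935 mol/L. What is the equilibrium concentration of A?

[A] = 0.00528 mol/L

(X₂ is a pure solid — omitted from Kc.)
At equilibrium, Kc = [A]³ / [Z₂] = 1.57e-5.
([A])³ / (0.00935) = 1.57e-5
[A]³ = 1.47e-7 ⇒ [A] = 0.00528 mol/L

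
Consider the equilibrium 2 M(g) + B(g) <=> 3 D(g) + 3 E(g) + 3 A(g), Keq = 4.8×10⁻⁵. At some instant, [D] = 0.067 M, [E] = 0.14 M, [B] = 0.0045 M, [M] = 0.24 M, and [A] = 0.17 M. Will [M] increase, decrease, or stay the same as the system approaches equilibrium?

decrease

Q = [D]³·[E]³·[A]³ / ([M]²·[B]) = (0.067)³·(0.14)³·(0.17)³ / ((0.24)²·(0.0045)) = 1.6×10⁻⁵
Q = 1.6×10⁻⁵ < Keq = 4.8×10⁻⁵: net forward reaction.
M is a reactant, so it decreases.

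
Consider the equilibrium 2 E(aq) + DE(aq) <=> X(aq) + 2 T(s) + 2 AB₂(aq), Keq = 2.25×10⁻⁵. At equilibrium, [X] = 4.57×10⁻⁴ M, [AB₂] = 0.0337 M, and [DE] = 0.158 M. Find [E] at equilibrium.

[E] = 0.382 M

(T is a pure solid — omitted from Keq.)
At equilibrium, Keq = [X]·[AB₂]² / ([E]²·[DE]) = 2.25×10⁻⁵.
(4.57×10⁻⁴)·(0.0337)² / (([E])²·(0.158)) = 2.25×10⁻⁵
[E]² = 0.146 ⇒ [E] = 0.382 M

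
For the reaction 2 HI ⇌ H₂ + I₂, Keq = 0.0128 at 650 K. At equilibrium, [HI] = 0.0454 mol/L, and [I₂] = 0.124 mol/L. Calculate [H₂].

At equilibrium, Keq = [H₂]·[I₂] / [HI]² = 0.0128.
([H₂])·(0.124) / (0.0454)² = 0.0128
[H₂] = 2.13×10⁻⁴ mol/L

[H₂] = 2.13×10⁻⁴ mol/L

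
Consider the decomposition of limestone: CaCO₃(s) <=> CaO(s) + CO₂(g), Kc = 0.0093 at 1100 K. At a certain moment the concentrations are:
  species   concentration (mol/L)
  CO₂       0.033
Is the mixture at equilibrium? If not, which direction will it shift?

no; Q > K, reaction proceeds in reverse

(CaCO₃, CaO are pure solids — omitted from Qc.)
Qc = [CO₂] = 0.033
Qc = 0.033 > Kc = 0.0093: net reverse reaction.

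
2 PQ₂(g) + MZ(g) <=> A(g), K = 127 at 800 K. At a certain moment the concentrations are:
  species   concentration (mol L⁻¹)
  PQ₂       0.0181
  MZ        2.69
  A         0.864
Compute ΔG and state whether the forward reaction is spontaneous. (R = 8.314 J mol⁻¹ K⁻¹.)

ΔG = 13.6 kJ/mol; the forward reaction is non-spontaneous

Q = [A] / ([PQ₂]²·[MZ]) = (0.864) / ((0.0181)²·(2.69)) = 980
ΔG = RT ln(Q/K) = (8.314 J mol⁻¹ K⁻¹)(800 K) × ln(980/127)
   = (6.651 kJ/mol)(2.043) = 13.6 kJ/mol
ΔG > 0, so the forward reaction is non-spontaneous (proceeds in reverse).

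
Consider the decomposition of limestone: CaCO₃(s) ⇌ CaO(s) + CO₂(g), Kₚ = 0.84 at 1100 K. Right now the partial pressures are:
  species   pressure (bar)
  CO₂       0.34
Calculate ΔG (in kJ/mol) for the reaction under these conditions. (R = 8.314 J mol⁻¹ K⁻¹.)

(CaCO₃, CaO are pure solids — omitted from Qₚ.)
Qₚ = P(CO₂) = 0.340
ΔG = RT ln(Qₚ/Kₚ) = (8.314 J mol⁻¹ K⁻¹)(1100 K) × ln(0.340/0.84)
   = (9.145 kJ/mol)(-0.9045) = -8.27 kJ/mol
ΔG < 0, so the forward reaction is spontaneous (proceeds forward).

ΔG = -8.27 kJ/mol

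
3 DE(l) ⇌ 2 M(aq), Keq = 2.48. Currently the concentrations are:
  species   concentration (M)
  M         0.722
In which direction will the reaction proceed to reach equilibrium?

(DE is a pure liquid — omitted from Q.)
Q = [M]² = (0.722)² = 0.521
Q = 0.521 < Keq = 2.48, so the forward reaction proceeds.

toward products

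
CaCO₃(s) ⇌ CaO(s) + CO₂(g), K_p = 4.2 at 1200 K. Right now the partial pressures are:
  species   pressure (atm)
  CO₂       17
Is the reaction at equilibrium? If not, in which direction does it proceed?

reverse (toward reactants)

(CaCO₃, CaO are pure solids — omitted from Q_p.)
Q_p = P(CO₂) = 17
Q_p = 17 > K_p = 4.2, so the reverse reaction proceeds.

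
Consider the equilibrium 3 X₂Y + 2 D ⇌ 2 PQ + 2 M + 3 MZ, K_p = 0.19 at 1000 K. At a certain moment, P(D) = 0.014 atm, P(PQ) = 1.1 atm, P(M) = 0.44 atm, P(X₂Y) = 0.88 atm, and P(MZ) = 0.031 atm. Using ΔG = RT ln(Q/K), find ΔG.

Q_p = P(PQ)²·P(M)²·P(MZ)³ / (P(X₂Y)³·P(D)²) = (1.1)²·(0.44)²·(0.031)³ / ((0.88)³·(0.014)²) = 0.0522
ΔG = RT ln(Q_p/K_p) = (8.314 J mol⁻¹ K⁻¹)(1000 K) × ln(0.0522/0.19)
   = (8.314 kJ/mol)(-1.292) = -10.7 kJ/mol
ΔG < 0, so the forward reaction is spontaneous (proceeds forward).

ΔG = -10.7 kJ/mol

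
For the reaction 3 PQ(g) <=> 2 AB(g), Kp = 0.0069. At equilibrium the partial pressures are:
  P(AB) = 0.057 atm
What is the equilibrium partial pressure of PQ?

At equilibrium, Kp = P(AB)² / P(PQ)³ = 0.0069.
(0.057)² / (P(PQ))³ = 0.0069
P(PQ)³ = 0.471 ⇒ P(PQ) = 0.78 atm

P(PQ) = 0.78 atm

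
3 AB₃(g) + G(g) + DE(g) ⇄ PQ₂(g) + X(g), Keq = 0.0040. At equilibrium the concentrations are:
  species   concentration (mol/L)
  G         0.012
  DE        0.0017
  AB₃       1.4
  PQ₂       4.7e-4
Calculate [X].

At equilibrium, Keq = [PQ₂]·[X] / ([AB₃]³·[G]·[DE]) = 0.0040.
(4.7e-4)·([X]) / ((1.4)³·(0.012)·(0.0017)) = 0.0040
[X] = 4.76e-4 = 4.8e-4 mol/L

[X] = 4.8e-4 mol/L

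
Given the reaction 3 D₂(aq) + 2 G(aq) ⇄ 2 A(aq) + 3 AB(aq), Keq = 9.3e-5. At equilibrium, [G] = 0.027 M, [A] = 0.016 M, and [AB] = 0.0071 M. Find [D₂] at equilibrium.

At equilibrium, Keq = [A]²·[AB]³ / ([D₂]³·[G]²) = 9.3e-5.
(0.016)²·(0.0071)³ / (([D₂])³·(0.027)²) = 9.3e-5
[D₂]³ = 0.00135 ⇒ [D₂] = 0.11 M

[D₂] = 0.11 M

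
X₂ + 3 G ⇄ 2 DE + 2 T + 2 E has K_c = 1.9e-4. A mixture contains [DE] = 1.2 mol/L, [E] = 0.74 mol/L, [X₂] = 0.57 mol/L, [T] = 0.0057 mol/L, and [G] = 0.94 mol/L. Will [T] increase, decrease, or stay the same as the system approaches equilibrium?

increase

Q_c = [DE]²·[T]²·[E]² / ([X₂]·[G]³) = (1.2)²·(0.0057)²·(0.74)² / ((0.57)·(0.94)³) = 5.4e-5
Q_c = 5.4e-5 < K_c = 1.9e-4: net forward reaction.
T is a product, so it increases.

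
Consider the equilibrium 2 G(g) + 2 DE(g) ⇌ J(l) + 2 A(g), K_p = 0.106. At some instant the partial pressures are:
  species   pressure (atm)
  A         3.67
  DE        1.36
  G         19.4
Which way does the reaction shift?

(J is a pure liquid — omitted from Q_p.)
Q_p = P(A)² / (P(G)²·P(DE)²) = (3.67)² / ((19.4)²·(1.36)²) = 0.0193
Q_p = 0.0193 < K_p = 0.106, so the forward reaction proceeds.

to the right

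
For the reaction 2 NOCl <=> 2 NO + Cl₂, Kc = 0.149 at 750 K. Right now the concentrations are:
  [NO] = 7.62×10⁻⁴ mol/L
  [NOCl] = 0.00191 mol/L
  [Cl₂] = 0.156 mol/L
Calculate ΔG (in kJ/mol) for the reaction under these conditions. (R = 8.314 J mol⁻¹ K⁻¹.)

ΔG = -11.2 kJ/mol

Qc = [NO]²·[Cl₂] / [NOCl]² = (7.62×10⁻⁴)²·(0.156) / (0.00191)² = 0.0248
ΔG = RT ln(Qc/Kc) = (8.314 J mol⁻¹ K⁻¹)(750 K) × ln(0.0248/0.149)
   = (6.236 kJ/mol)(-1.793) = -11.2 kJ/mol
ΔG < 0, so the forward reaction is spontaneous (proceeds forward).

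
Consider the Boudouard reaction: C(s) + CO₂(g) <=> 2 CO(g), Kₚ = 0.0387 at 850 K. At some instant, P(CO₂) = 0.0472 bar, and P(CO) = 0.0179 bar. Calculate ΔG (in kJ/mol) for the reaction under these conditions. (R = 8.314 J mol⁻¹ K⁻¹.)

(C is a pure solid — omitted from Qₚ.)
Qₚ = P(CO)² / P(CO₂) = (0.0179)² / (0.0472) = 0.00679
ΔG = RT ln(Qₚ/Kₚ) = (8.314 J mol⁻¹ K⁻¹)(850 K) × ln(0.00679/0.0387)
   = (7.067 kJ/mol)(-1.740) = -12.3 kJ/mol
ΔG < 0, so the forward reaction is spontaneous (proceeds forward).

ΔG = -12.3 kJ/mol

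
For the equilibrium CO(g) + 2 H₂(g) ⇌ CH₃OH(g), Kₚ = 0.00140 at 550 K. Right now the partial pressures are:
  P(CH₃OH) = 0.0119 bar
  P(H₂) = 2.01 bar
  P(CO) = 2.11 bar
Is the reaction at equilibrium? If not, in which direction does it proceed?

at equilibrium

Qₚ = P(CH₃OH) / (P(CO)·P(H₂)²) = (0.0119) / ((2.11)·(2.01)²) = 0.00140
Qₚ = 0.00140 = Kₚ, so the system is already at equilibrium.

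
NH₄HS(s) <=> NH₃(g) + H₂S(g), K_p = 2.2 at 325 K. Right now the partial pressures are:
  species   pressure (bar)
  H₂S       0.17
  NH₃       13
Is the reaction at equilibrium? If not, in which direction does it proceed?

neither direction; the system is at equilibrium

(NH₄HS is a pure solid — omitted from Q_p.)
Q_p = P(NH₃)·P(H₂S) = (13)·(0.17) = 2.2
Q_p = 2.2 = K_p, so the system is already at equilibrium.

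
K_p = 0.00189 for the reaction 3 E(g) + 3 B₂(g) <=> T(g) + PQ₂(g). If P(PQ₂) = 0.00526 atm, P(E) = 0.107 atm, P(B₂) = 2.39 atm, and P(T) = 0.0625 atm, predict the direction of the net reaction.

reverse (toward reactants)

Q_p = P(T)·P(PQ₂) / (P(E)³·P(B₂)³) = (0.0625)·(0.00526) / ((0.107)³·(2.39)³) = 0.0197
Q_p = 0.0197 > K_p = 0.00189, so the reverse reaction proceeds.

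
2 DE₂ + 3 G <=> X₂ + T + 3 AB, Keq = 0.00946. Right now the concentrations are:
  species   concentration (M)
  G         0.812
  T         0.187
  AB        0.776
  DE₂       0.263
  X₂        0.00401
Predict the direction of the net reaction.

at equilibrium

Q = [X₂]·[T]·[AB]³ / ([DE₂]²·[G]³) = (0.00401)·(0.187)·(0.776)³ / ((0.263)²·(0.812)³) = 0.00946
Q = 0.00946 = Keq, so the system is already at equilibrium.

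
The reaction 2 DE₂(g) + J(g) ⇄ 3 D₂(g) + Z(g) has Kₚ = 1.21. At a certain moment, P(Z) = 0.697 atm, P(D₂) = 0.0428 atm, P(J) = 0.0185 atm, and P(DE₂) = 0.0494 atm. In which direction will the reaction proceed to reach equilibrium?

neither direction; the system is at equilibrium

Qₚ = P(D₂)³·P(Z) / (P(DE₂)²·P(J)) = (0.0428)³·(0.697) / ((0.0494)²·(0.0185)) = 1.21
Qₚ = 1.21 = Kₚ, so the system is already at equilibrium.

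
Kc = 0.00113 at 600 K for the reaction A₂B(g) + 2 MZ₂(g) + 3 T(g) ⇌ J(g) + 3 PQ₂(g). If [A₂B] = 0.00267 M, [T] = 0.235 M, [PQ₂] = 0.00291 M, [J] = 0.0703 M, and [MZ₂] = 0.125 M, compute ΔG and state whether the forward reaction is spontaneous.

ΔG = 5.19 kJ/mol; the forward reaction is non-spontaneous

Qc = [J]·[PQ₂]³ / ([A₂B]·[MZ₂]²·[T]³) = (0.0703)·(0.00291)³ / ((0.00267)·(0.125)²·(0.235)³) = 0.00320
ΔG = RT ln(Qc/Kc) = (8.314 J mol⁻¹ K⁻¹)(600 K) × ln(0.00320/0.00113)
   = (4.988 kJ/mol)(1.041) = 5.19 kJ/mol
ΔG > 0, so the forward reaction is non-spontaneous (proceeds in reverse).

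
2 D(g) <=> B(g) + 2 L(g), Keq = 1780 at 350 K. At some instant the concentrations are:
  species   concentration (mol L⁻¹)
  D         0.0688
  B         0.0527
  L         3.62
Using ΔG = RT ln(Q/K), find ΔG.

ΔG = -7.28 kJ/mol

Q = [B]·[L]² / [D]² = (0.0527)·(3.62)² / (0.0688)² = 146
ΔG = RT ln(Q/Keq) = (8.314 J mol⁻¹ K⁻¹)(350 K) × ln(146/1780)
   = (2.910 kJ/mol)(-2.501) = -7.28 kJ/mol
ΔG < 0, so the forward reaction is spontaneous (proceeds forward).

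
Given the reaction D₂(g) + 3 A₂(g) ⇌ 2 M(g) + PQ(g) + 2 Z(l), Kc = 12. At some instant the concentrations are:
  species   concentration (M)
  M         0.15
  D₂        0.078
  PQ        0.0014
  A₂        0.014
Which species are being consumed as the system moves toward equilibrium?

(Z is a pure liquid — omitted from Qc.)
Qc = [M]²·[PQ] / ([D₂]·[A₂]³) = (0.15)²·(0.0014) / ((0.078)·(0.014)³) = 150
Qc = 150 > Kc = 12: net reverse reaction.

M, PQ, Z (products)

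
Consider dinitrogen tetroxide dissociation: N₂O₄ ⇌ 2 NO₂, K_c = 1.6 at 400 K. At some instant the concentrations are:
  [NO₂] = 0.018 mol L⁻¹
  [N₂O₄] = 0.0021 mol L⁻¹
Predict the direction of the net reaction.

Q_c = [NO₂]² / [N₂O₄] = (0.018)² / (0.0021) = 0.15
Q_c = 0.15 < K_c = 1.6, so the forward reaction proceeds.

to the right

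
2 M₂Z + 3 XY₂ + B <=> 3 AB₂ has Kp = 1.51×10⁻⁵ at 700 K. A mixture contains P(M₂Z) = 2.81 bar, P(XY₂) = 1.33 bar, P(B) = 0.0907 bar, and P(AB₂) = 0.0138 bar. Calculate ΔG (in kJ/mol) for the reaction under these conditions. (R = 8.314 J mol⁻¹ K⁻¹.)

Qp = P(AB₂)³ / (P(M₂Z)²·P(XY₂)³·P(B)) = (0.0138)³ / ((2.81)²·(1.33)³·(0.0907)) = 1.56×10⁻⁶
ΔG = RT ln(Qp/Kp) = (8.314 J mol⁻¹ K⁻¹)(700 K) × ln(1.56×10⁻⁶/1.51×10⁻⁵)
   = (5.820 kJ/mol)(-2.270) = -13.2 kJ/mol
ΔG < 0, so the forward reaction is spontaneous (proceeds forward).

ΔG = -13.2 kJ/mol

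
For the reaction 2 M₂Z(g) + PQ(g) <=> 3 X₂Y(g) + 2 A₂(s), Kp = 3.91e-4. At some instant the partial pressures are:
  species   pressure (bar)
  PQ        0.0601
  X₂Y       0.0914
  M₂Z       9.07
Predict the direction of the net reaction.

forward (toward products)

(A₂ is a pure solid — omitted from Qp.)
Qp = P(X₂Y)³ / (P(M₂Z)²·P(PQ)) = (0.0914)³ / ((9.07)²·(0.0601)) = 1.54e-4
Qp = 1.54e-4 < Kp = 3.91e-4, so the forward reaction proceeds.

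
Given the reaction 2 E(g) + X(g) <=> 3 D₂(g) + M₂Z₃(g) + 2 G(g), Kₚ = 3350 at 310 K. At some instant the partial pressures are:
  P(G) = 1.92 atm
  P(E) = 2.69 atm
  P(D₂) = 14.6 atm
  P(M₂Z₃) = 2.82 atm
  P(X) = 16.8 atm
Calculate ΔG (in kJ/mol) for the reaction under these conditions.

ΔG = -6.53 kJ/mol

Qₚ = P(D₂)³·P(M₂Z₃)·P(G)² / (P(E)²·P(X)) = (14.6)³·(2.82)·(1.92)² / ((2.69)²·(16.8)) = 266
ΔG = RT ln(Qₚ/Kₚ) = (8.314 J mol⁻¹ K⁻¹)(310 K) × ln(266/3350)
   = (2.577 kJ/mol)(-2.533) = -6.53 kJ/mol
ΔG < 0, so the forward reaction is spontaneous (proceeds forward).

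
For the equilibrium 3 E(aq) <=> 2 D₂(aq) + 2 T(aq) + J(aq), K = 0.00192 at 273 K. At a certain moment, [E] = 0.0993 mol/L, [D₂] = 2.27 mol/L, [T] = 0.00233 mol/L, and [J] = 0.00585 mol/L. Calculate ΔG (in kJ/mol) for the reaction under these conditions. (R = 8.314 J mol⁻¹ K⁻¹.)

ΔG = -5.54 kJ/mol

Q = [D₂]²·[T]²·[J] / [E]³ = (2.27)²·(0.00233)²·(0.00585) / (0.0993)³ = 1.67×10⁻⁴
ΔG = RT ln(Q/K) = (8.314 J mol⁻¹ K⁻¹)(273 K) × ln(1.67×10⁻⁴/0.00192)
   = (2.270 kJ/mol)(-2.442) = -5.54 kJ/mol
ΔG < 0, so the forward reaction is spontaneous (proceeds forward).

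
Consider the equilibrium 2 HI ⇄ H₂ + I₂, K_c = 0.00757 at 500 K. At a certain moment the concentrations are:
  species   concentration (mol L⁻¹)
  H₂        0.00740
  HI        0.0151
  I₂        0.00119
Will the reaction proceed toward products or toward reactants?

reverse (toward reactants)

Q_c = [H₂]·[I₂] / [HI]² = (0.00740)·(0.00119) / (0.0151)² = 0.0386
Q_c = 0.0386 > K_c = 0.00757, so the reverse reaction proceeds.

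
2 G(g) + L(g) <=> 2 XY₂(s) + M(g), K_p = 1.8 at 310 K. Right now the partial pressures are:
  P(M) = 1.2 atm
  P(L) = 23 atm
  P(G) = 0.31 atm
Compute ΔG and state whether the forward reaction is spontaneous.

ΔG = -3.09 kJ/mol; the forward reaction is spontaneous

(XY₂ is a pure solid — omitted from Q_p.)
Q_p = P(M) / (P(G)²·P(L)) = (1.2) / ((0.31)²·(23)) = 0.543
ΔG = RT ln(Q_p/K_p) = (8.314 J mol⁻¹ K⁻¹)(310 K) × ln(0.543/1.8)
   = (2.577 kJ/mol)(-1.198) = -3.09 kJ/mol
ΔG < 0, so the forward reaction is spontaneous (proceeds forward).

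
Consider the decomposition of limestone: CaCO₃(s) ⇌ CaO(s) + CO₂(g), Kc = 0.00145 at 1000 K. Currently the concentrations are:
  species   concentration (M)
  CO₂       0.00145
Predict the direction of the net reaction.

(CaCO₃, CaO are pure solids — omitted from Qc.)
Qc = [CO₂] = 0.00145
Qc = 0.00145 = Kc, so the system is already at equilibrium.

at equilibrium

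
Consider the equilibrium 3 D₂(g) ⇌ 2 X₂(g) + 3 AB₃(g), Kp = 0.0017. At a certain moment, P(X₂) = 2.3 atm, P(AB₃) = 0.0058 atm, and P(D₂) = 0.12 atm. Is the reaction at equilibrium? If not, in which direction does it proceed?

toward products

Qp = P(X₂)²·P(AB₃)³ / P(D₂)³ = (2.3)²·(0.0058)³ / (0.12)³ = 6.0×10⁻⁴
Qp = 6.0×10⁻⁴ < Kp = 0.0017, so the forward reaction proceeds.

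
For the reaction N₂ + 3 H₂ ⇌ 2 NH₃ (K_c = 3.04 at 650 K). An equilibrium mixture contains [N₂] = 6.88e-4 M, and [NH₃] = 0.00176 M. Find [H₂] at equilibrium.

At equilibrium, K_c = [NH₃]² / ([N₂]·[H₂]³) = 3.04.
(0.00176)² / ((6.88e-4)·([H₂])³) = 3.04
[H₂]³ = 0.00148 ⇒ [H₂] = 0.114 M

[H₂] = 0.114 M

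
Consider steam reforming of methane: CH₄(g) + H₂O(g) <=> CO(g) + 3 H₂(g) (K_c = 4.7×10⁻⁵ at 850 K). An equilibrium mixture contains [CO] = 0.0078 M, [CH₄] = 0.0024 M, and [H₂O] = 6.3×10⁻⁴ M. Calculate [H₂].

[H₂] = 0.0021 M

At equilibrium, K_c = [CO]·[H₂]³ / ([CH₄]·[H₂O]) = 4.7×10⁻⁵.
(0.0078)·([H₂])³ / ((0.0024)·(6.3×10⁻⁴)) = 4.7×10⁻⁵
[H₂]³ = 9.11×10⁻⁹ ⇒ [H₂] = 0.0021 M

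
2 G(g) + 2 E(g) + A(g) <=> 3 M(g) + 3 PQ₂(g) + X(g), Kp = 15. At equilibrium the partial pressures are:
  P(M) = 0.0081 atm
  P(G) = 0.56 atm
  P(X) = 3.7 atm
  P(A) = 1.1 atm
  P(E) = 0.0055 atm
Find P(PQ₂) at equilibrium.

At equilibrium, Kp = P(M)³·P(PQ₂)³·P(X) / (P(G)²·P(E)²·P(A)) = 15.
(0.0081)³·(P(PQ₂))³·(3.7) / ((0.56)²·(0.0055)²·(1.1)) = 15
P(PQ₂)³ = 79.6 ⇒ P(PQ₂) = 4.3 atm

P(PQ₂) = 4.3 atm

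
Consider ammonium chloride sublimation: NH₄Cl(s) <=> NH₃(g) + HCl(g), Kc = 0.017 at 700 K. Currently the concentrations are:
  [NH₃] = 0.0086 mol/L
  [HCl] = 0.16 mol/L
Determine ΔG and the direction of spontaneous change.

ΔG = -14.6 kJ/mol; the forward reaction is spontaneous

(NH₄Cl is a pure solid — omitted from Qc.)
Qc = [NH₃]·[HCl] = (0.0086)·(0.16) = 0.00138
ΔG = RT ln(Qc/Kc) = (8.314 J mol⁻¹ K⁻¹)(700 K) × ln(0.00138/0.017)
   = (5.820 kJ/mol)(-2.511) = -14.6 kJ/mol
ΔG < 0, so the forward reaction is spontaneous (proceeds forward).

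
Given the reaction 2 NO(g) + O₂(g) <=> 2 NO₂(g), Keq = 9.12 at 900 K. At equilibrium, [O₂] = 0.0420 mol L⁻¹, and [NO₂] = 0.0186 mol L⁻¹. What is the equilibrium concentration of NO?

[NO] = 0.0301 mol L⁻¹

At equilibrium, Keq = [NO₂]² / ([NO]²·[O₂]) = 9.12.
(0.0186)² / (([NO])²·(0.0420)) = 9.12
[NO]² = 9.03×10⁻⁴ ⇒ [NO] = 0.0301 mol L⁻¹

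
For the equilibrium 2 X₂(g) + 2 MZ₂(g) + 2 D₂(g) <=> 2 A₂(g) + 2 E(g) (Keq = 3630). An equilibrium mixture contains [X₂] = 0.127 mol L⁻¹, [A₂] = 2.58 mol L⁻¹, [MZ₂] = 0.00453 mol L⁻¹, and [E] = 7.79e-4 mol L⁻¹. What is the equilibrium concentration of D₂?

[D₂] = 0.0580 mol L⁻¹

At equilibrium, Keq = [A₂]²·[E]² / ([X₂]²·[MZ₂]²·[D₂]²) = 3630.
(2.58)²·(7.79e-4)² / ((0.127)²·(0.00453)²·([D₂])²) = 3630
[D₂]² = 0.00336 ⇒ [D₂] = 0.0580 mol L⁻¹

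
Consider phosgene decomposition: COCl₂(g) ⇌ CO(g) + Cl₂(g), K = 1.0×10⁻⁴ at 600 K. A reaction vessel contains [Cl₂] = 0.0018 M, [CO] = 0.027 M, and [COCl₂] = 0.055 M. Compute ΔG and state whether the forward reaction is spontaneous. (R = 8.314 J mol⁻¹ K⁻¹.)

ΔG = 10.9 kJ/mol; the forward reaction is non-spontaneous

Q = [CO]·[Cl₂] / [COCl₂] = (0.027)·(0.0018) / (0.055) = 8.84×10⁻⁴
ΔG = RT ln(Q/K) = (8.314 J mol⁻¹ K⁻¹)(600 K) × ln(8.84×10⁻⁴/1.0×10⁻⁴)
   = (4.988 kJ/mol)(2.179) = 10.9 kJ/mol
ΔG > 0, so the forward reaction is non-spontaneous (proceeds in reverse).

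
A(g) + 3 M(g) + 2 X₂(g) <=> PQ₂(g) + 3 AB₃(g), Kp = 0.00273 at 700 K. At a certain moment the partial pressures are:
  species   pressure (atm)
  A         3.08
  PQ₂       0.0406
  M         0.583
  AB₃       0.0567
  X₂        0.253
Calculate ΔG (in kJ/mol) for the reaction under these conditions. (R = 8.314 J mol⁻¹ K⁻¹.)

Qp = P(PQ₂)·P(AB₃)³ / (P(A)·P(M)³·P(X₂)²) = (0.0406)·(0.0567)³ / ((3.08)·(0.583)³·(0.253)²) = 1.89e-4
ΔG = RT ln(Qp/Kp) = (8.314 J mol⁻¹ K⁻¹)(700 K) × ln(1.89e-4/0.00273)
   = (5.820 kJ/mol)(-2.670) = -15.5 kJ/mol
ΔG < 0, so the forward reaction is spontaneous (proceeds forward).

ΔG = -15.5 kJ/mol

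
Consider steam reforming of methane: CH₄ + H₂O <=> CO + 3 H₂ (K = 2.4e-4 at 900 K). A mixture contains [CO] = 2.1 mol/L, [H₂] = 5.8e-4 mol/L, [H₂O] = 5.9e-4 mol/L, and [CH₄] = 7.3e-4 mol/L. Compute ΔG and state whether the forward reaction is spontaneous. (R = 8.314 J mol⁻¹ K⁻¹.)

Q = [CO]·[H₂]³ / ([CH₄]·[H₂O]) = (2.1)·(5.8e-4)³ / ((7.3e-4)·(5.9e-4)) = 9.51e-4
ΔG = RT ln(Q/K) = (8.314 J mol⁻¹ K⁻¹)(900 K) × ln(9.51e-4/2.4e-4)
   = (7.483 kJ/mol)(1.377) = 10.3 kJ/mol
ΔG > 0, so the forward reaction is non-spontaneous (proceeds in reverse).

ΔG = 10.3 kJ/mol; the forward reaction is non-spontaneous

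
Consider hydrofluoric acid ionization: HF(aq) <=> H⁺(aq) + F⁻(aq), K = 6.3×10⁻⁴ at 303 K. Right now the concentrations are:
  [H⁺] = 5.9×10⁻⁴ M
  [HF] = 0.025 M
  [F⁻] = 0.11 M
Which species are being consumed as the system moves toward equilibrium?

H⁺, F⁻ (products)

Q = [H⁺]·[F⁻] / [HF] = (5.9×10⁻⁴)·(0.11) / (0.025) = 0.0026
Q = 0.0026 > K = 6.3×10⁻⁴: net reverse reaction.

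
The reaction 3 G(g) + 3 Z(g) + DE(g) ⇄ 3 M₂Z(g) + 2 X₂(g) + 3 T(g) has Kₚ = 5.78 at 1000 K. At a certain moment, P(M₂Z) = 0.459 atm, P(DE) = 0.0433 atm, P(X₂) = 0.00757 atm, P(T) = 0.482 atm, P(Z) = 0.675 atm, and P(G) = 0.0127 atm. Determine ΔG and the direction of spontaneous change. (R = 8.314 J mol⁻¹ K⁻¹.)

Qₚ = P(M₂Z)³·P(X₂)²·P(T)³ / (P(G)³·P(Z)³·P(DE)) = (0.459)³·(0.00757)²·(0.482)³ / ((0.0127)³·(0.675)³·(0.0433)) = 22.7
ΔG = RT ln(Qₚ/Kₚ) = (8.314 J mol⁻¹ K⁻¹)(1000 K) × ln(22.7/5.78)
   = (8.314 kJ/mol)(1.368) = 11.4 kJ/mol
ΔG > 0, so the forward reaction is non-spontaneous (proceeds in reverse).

ΔG = 11.4 kJ/mol; the forward reaction is non-spontaneous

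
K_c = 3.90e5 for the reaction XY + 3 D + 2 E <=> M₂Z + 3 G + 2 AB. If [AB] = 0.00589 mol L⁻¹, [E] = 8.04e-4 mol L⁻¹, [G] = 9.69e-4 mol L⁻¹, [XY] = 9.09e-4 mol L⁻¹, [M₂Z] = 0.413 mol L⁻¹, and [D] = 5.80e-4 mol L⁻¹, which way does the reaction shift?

Q_c = [M₂Z]·[G]³·[AB]² / ([XY]·[D]³·[E]²) = (0.413)·(9.69e-4)³·(0.00589)² / ((9.09e-4)·(5.80e-4)³·(8.04e-4)²) = 1.14e5
Q_c = 1.14e5 < K_c = 3.90e5, so the forward reaction proceeds.

toward products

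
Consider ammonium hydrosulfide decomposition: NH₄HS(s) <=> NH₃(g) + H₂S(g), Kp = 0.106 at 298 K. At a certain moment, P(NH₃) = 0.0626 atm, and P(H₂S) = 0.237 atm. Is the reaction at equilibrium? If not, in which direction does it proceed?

toward products

(NH₄HS is a pure solid — omitted from Qp.)
Qp = P(NH₃)·P(H₂S) = (0.0626)·(0.237) = 0.0148
Qp = 0.0148 < Kp = 0.106, so the forward reaction proceeds.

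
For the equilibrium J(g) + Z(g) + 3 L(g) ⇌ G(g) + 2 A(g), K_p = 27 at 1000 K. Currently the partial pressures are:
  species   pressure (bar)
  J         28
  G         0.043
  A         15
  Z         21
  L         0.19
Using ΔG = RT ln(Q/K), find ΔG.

ΔG = -20.1 kJ/mol

Q_p = P(G)·P(A)² / (P(J)·P(Z)·P(L)³) = (0.043)·(15)² / ((28)·(21)·(0.19)³) = 2.40
ΔG = RT ln(Q_p/K_p) = (8.314 J mol⁻¹ K⁻¹)(1000 K) × ln(2.40/27)
   = (8.314 kJ/mol)(-2.420) = -20.1 kJ/mol
ΔG < 0, so the forward reaction is spontaneous (proceeds forward).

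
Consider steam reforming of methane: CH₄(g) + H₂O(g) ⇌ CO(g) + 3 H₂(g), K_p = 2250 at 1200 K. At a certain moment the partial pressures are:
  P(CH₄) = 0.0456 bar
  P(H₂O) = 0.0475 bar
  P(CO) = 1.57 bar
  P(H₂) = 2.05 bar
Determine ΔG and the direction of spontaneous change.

ΔG = 10.2 kJ/mol; the forward reaction is non-spontaneous

Q_p = P(CO)·P(H₂)³ / (P(CH₄)·P(H₂O)) = (1.57)·(2.05)³ / ((0.0456)·(0.0475)) = 6240
ΔG = RT ln(Q_p/K_p) = (8.314 J mol⁻¹ K⁻¹)(1200 K) × ln(6240/2250)
   = (9.977 kJ/mol)(1.020) = 10.2 kJ/mol
ΔG > 0, so the forward reaction is non-spontaneous (proceeds in reverse).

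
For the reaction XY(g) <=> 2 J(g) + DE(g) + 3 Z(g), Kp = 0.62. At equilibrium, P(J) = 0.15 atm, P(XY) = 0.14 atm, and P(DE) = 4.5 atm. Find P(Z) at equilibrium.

P(Z) = 0.95 atm

At equilibrium, Kp = P(J)²·P(DE)·P(Z)³ / P(XY) = 0.62.
(0.15)²·(4.5)·(P(Z))³ / (0.14) = 0.62
P(Z)³ = 0.857 ⇒ P(Z) = 0.95 atm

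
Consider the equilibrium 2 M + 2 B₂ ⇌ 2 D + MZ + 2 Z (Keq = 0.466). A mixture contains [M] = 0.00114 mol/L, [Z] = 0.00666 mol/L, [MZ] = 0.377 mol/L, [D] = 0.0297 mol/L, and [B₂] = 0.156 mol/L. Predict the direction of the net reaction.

Q = [D]²·[MZ]·[Z]² / ([M]²·[B₂]²) = (0.0297)²·(0.377)·(0.00666)² / ((0.00114)²·(0.156)²) = 0.466
Q = 0.466 = Keq, so the system is already at equilibrium.

neither direction; the system is at equilibrium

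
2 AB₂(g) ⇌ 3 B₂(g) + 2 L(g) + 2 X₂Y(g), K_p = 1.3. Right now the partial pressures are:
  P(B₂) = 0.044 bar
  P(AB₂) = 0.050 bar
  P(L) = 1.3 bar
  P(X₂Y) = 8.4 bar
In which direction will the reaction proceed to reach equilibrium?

to the left

Q_p = P(B₂)³·P(L)²·P(X₂Y)² / P(AB₂)² = (0.044)³·(1.3)²·(8.4)² / (0.050)² = 4.1
Q_p = 4.1 > K_p = 1.3, so the reverse reaction proceeds.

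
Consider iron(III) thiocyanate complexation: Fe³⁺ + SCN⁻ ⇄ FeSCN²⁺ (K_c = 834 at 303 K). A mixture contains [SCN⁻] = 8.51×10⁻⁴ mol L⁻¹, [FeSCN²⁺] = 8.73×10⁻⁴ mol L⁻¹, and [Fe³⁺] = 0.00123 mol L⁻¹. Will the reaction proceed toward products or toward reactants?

Q_c = [FeSCN²⁺] / ([Fe³⁺]·[SCN⁻]) = (8.73×10⁻⁴) / ((0.00123)·(8.51×10⁻⁴)) = 834
Q_c = 834 = K_c, so the system is already at equilibrium.

neither direction; the system is at equilibrium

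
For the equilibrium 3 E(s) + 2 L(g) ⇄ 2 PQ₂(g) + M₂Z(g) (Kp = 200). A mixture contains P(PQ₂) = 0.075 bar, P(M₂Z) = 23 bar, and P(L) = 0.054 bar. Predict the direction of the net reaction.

forward (toward products)

(E is a pure solid — omitted from Qp.)
Qp = P(PQ₂)²·P(M₂Z) / P(L)² = (0.075)²·(23) / (0.054)² = 44
Qp = 44 < Kp = 200, so the forward reaction proceeds.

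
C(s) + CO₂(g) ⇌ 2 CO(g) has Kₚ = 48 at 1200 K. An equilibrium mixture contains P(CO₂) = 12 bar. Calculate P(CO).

(C is a pure solid — omitted from Kₚ.)
At equilibrium, Kₚ = P(CO)² / P(CO₂) = 48.
(P(CO))² / (12) = 48
P(CO)² = 576 ⇒ P(CO) = 24 bar

P(CO) = 24 bar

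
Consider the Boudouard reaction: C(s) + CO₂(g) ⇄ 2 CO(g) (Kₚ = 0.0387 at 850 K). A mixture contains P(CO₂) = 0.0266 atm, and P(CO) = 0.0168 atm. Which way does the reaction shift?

(C is a pure solid — omitted from Qₚ.)
Qₚ = P(CO)² / P(CO₂) = (0.0168)² / (0.0266) = 0.0106
Qₚ = 0.0106 < Kₚ = 0.0387, so the forward reaction proceeds.

in the forward direction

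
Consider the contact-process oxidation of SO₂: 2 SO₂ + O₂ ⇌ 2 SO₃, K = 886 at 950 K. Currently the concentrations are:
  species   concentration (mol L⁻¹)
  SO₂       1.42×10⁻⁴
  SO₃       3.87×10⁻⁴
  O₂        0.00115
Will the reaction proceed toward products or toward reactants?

Q = [SO₃]² / ([SO₂]²·[O₂]) = (3.87×10⁻⁴)² / ((1.42×10⁻⁴)²·(0.00115)) = 6460
Q = 6460 > K = 886, so the reverse reaction proceeds.

to the left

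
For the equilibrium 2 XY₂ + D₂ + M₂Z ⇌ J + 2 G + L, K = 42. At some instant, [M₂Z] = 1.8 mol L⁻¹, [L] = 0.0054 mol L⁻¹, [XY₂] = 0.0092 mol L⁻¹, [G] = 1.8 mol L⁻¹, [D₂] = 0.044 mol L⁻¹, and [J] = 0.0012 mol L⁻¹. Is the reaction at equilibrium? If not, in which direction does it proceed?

in the forward direction

Q = [J]·[G]²·[L] / ([XY₂]²·[D₂]·[M₂Z]) = (0.0012)·(1.8)²·(0.0054) / ((0.0092)²·(0.044)·(1.8)) = 3.1
Q = 3.1 < K = 42, so the forward reaction proceeds.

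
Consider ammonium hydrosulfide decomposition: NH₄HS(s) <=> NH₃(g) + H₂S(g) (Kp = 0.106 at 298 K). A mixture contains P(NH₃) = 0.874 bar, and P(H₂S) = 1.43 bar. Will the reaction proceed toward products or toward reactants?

reverse (toward reactants)

(NH₄HS is a pure solid — omitted from Qp.)
Qp = P(NH₃)·P(H₂S) = (0.874)·(1.43) = 1.25
Qp = 1.25 > Kp = 0.106, so the reverse reaction proceeds.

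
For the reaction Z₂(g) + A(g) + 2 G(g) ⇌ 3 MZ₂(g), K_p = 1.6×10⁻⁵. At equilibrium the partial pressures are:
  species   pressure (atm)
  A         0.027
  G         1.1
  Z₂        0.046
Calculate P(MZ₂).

At equilibrium, K_p = P(MZ₂)³ / (P(Z₂)·P(A)·P(G)²) = 1.6×10⁻⁵.
(P(MZ₂))³ / ((0.046)·(0.027)·(1.1)²) = 1.6×10⁻⁵
P(MZ₂)³ = 2.40×10⁻⁸ ⇒ P(MZ₂) = 0.0029 atm

P(MZ₂) = 0.0029 atm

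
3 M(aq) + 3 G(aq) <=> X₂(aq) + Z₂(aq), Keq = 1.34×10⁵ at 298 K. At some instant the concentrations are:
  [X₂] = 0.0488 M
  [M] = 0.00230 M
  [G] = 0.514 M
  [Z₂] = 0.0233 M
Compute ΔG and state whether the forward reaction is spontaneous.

ΔG = 4.05 kJ/mol; the forward reaction is non-spontaneous

Q = [X₂]·[Z₂] / ([M]³·[G]³) = (0.0488)·(0.0233) / ((0.00230)³·(0.514)³) = 6.88×10⁵
ΔG = RT ln(Q/Keq) = (8.314 J mol⁻¹ K⁻¹)(298 K) × ln(6.88×10⁵/1.34×10⁵)
   = (2.478 kJ/mol)(1.636) = 4.05 kJ/mol
ΔG > 0, so the forward reaction is non-spontaneous (proceeds in reverse).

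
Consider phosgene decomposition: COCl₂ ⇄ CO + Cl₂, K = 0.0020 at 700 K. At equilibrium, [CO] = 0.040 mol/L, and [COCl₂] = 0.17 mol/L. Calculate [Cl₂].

[Cl₂] = 0.0085 mol/L

At equilibrium, K = [CO]·[Cl₂] / [COCl₂] = 0.0020.
(0.040)·([Cl₂]) / (0.17) = 0.0020
[Cl₂] = 0.00850 = 0.0085 mol/L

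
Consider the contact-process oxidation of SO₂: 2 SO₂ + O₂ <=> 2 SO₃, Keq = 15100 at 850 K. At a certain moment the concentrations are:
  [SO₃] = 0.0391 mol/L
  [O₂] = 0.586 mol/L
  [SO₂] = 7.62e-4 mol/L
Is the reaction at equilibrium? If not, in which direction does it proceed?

forward (toward products)

Q = [SO₃]² / ([SO₂]²·[O₂]) = (0.0391)² / ((7.62e-4)²·(0.586)) = 4490
Q = 4490 < Keq = 15100, so the forward reaction proceeds.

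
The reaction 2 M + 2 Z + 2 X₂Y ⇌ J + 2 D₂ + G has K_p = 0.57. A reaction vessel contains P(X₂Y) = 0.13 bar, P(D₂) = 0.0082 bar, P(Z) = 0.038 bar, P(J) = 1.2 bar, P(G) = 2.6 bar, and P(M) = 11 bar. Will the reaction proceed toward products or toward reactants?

toward products

Q_p = P(J)·P(D₂)²·P(G) / (P(M)²·P(Z)²·P(X₂Y)²) = (1.2)·(0.0082)²·(2.6) / ((11)²·(0.038)²·(0.13)²) = 0.071
Q_p = 0.071 < K_p = 0.57, so the forward reaction proceeds.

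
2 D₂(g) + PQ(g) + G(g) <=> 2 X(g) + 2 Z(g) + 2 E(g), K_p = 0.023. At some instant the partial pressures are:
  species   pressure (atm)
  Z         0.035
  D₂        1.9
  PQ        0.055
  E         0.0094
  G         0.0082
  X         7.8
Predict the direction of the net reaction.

Q_p = P(X)²·P(Z)²·P(E)² / (P(D₂)²·P(PQ)·P(G)) = (7.8)²·(0.035)²·(0.0094)² / ((1.9)²·(0.055)·(0.0082)) = 0.0040
Q_p = 0.0040 < K_p = 0.023, so the forward reaction proceeds.

in the forward direction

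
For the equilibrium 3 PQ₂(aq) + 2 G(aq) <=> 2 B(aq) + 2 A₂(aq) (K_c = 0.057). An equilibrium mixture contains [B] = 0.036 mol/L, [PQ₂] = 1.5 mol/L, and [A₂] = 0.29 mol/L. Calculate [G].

At equilibrium, K_c = [B]²·[A₂]² / ([PQ₂]³·[G]²) = 0.057.
(0.036)²·(0.29)² / ((1.5)³·([G])²) = 0.057
[G]² = 5.67×10⁻⁴ ⇒ [G] = 0.024 mol/L

[G] = 0.024 mol/L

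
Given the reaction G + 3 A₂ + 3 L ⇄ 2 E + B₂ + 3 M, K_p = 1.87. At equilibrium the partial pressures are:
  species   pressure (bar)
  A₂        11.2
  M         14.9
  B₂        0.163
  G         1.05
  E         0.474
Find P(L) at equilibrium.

P(L) = 0.353 bar

At equilibrium, K_p = P(E)²·P(B₂)·P(M)³ / (P(G)·P(A₂)³·P(L)³) = 1.87.
(0.474)²·(0.163)·(14.9)³ / ((1.05)·(11.2)³·(P(L))³) = 1.87
P(L)³ = 0.0439 ⇒ P(L) = 0.353 bar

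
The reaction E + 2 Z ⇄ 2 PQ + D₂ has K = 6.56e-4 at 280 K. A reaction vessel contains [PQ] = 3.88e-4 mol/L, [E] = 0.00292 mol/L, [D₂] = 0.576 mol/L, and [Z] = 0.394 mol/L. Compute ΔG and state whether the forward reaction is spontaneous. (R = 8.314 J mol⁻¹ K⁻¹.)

Q = [PQ]²·[D₂] / ([E]·[Z]²) = (3.88e-4)²·(0.576) / ((0.00292)·(0.394)²) = 1.91e-4
ΔG = RT ln(Q/K) = (8.314 J mol⁻¹ K⁻¹)(280 K) × ln(1.91e-4/6.56e-4)
   = (2.328 kJ/mol)(-1.234) = -2.87 kJ/mol
ΔG < 0, so the forward reaction is spontaneous (proceeds forward).

ΔG = -2.87 kJ/mol; the forward reaction is spontaneous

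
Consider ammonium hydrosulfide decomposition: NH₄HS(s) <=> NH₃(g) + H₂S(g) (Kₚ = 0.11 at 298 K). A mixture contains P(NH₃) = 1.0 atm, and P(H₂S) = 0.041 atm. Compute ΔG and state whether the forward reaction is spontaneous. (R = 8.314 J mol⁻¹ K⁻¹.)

(NH₄HS is a pure solid — omitted from Qₚ.)
Qₚ = P(NH₃)·P(H₂S) = (1.0)·(0.041) = 0.0410
ΔG = RT ln(Qₚ/Kₚ) = (8.314 J mol⁻¹ K⁻¹)(298 K) × ln(0.0410/0.11)
   = (2.478 kJ/mol)(-0.9869) = -2.45 kJ/mol
ΔG < 0, so the forward reaction is spontaneous (proceeds forward).

ΔG = -2.45 kJ/mol; the forward reaction is spontaneous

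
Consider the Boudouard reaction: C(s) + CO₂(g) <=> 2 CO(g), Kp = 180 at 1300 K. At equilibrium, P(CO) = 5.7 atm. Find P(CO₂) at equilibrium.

P(CO₂) = 0.18 atm

(C is a pure solid — omitted from Kp.)
At equilibrium, Kp = P(CO)² / P(CO₂) = 180.
(5.7)² / (P(CO₂)) = 180
P(CO₂) = 0.181 = 0.18 atm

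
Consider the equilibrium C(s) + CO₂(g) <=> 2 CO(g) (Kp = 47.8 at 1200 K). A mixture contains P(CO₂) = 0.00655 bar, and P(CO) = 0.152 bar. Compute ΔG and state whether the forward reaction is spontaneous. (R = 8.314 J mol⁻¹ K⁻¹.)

(C is a pure solid — omitted from Qp.)
Qp = P(CO)² / P(CO₂) = (0.152)² / (0.00655) = 3.53
ΔG = RT ln(Qp/Kp) = (8.314 J mol⁻¹ K⁻¹)(1200 K) × ln(3.53/47.8)
   = (9.977 kJ/mol)(-2.606) = -26.0 kJ/mol
ΔG < 0, so the forward reaction is spontaneous (proceeds forward).

ΔG = -26.0 kJ/mol; the forward reaction is spontaneous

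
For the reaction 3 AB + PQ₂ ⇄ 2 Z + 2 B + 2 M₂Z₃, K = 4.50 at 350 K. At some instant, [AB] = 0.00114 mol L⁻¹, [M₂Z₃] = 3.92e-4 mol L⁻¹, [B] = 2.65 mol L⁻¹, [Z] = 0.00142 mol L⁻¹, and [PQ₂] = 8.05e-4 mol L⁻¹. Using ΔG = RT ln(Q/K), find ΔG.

ΔG = -2.63 kJ/mol

Q = [Z]²·[B]²·[M₂Z₃]² / ([AB]³·[PQ₂]) = (0.00142)²·(2.65)²·(3.92e-4)² / ((0.00114)³·(8.05e-4)) = 1.82
ΔG = RT ln(Q/K) = (8.314 J mol⁻¹ K⁻¹)(350 K) × ln(1.82/4.50)
   = (2.910 kJ/mol)(-0.9052) = -2.63 kJ/mol
ΔG < 0, so the forward reaction is spontaneous (proceeds forward).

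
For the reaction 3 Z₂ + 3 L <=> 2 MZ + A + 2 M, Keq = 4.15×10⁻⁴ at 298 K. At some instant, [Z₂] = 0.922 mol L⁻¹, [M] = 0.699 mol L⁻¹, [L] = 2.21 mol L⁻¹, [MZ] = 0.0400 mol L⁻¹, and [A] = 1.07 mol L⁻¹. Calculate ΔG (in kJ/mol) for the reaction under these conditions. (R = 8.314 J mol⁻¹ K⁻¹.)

Q = [MZ]²·[A]·[M]² / ([Z₂]³·[L]³) = (0.0400)²·(1.07)·(0.699)² / ((0.922)³·(2.21)³) = 9.89×10⁻⁵
ΔG = RT ln(Q/Keq) = (8.314 J mol⁻¹ K⁻¹)(298 K) × ln(9.89×10⁻⁵/4.15×10⁻⁴)
   = (2.478 kJ/mol)(-1.434) = -3.55 kJ/mol
ΔG < 0, so the forward reaction is spontaneous (proceeds forward).

ΔG = -3.55 kJ/mol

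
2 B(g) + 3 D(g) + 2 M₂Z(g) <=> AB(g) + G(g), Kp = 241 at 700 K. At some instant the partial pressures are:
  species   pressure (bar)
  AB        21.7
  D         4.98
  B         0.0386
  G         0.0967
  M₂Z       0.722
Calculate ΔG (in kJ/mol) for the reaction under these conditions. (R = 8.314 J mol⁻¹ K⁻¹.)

Qp = P(AB)·P(G) / (P(B)²·P(D)³·P(M₂Z)²) = (21.7)·(0.0967) / ((0.0386)²·(4.98)³·(0.722)²) = 21.9
ΔG = RT ln(Qp/Kp) = (8.314 J mol⁻¹ K⁻¹)(700 K) × ln(21.9/241)
   = (5.820 kJ/mol)(-2.398) = -14.0 kJ/mol
ΔG < 0, so the forward reaction is spontaneous (proceeds forward).

ΔG = -14.0 kJ/mol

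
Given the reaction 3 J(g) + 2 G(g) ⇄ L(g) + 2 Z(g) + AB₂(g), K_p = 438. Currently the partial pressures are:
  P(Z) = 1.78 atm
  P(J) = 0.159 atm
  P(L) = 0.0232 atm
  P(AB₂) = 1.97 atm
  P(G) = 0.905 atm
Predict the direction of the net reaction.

Q_p = P(L)·P(Z)²·P(AB₂) / (P(J)³·P(G)²) = (0.0232)·(1.78)²·(1.97) / ((0.159)³·(0.905)²) = 44.0
Q_p = 44.0 < K_p = 438, so the forward reaction proceeds.

forward (toward products)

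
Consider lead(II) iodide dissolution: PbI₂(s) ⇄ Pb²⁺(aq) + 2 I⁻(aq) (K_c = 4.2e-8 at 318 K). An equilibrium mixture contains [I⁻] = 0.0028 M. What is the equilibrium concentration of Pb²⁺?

[Pb²⁺] = 0.0054 M

(PbI₂ is a pure solid — omitted from K_c.)
At equilibrium, K_c = [Pb²⁺]·[I⁻]² = 4.2e-8.
([Pb²⁺])·(0.0028)² = 4.2e-8
[Pb²⁺] = 0.00536 = 0.0054 M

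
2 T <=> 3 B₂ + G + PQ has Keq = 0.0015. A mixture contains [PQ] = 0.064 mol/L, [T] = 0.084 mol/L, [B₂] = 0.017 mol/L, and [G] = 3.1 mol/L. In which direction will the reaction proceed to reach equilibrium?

Q = [B₂]³·[G]·[PQ] / [T]² = (0.017)³·(3.1)·(0.064) / (0.084)² = 1.4×10⁻⁴
Q = 1.4×10⁻⁴ < Keq = 0.0015, so the forward reaction proceeds.

forward (toward products)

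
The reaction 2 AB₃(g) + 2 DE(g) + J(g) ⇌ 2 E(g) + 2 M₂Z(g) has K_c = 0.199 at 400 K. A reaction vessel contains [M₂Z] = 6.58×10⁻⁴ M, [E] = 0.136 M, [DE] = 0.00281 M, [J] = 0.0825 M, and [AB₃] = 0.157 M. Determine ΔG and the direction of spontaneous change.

Q_c = [E]²·[M₂Z]² / ([AB₃]²·[DE]²·[J]) = (0.136)²·(6.58×10⁻⁴)² / ((0.157)²·(0.00281)²·(0.0825)) = 0.499
ΔG = RT ln(Q_c/K_c) = (8.314 J mol⁻¹ K⁻¹)(400 K) × ln(0.499/0.199)
   = (3.326 kJ/mol)(0.9193) = 3.06 kJ/mol
ΔG > 0, so the forward reaction is non-spontaneous (proceeds in reverse).

ΔG = 3.06 kJ/mol; the forward reaction is non-spontaneous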